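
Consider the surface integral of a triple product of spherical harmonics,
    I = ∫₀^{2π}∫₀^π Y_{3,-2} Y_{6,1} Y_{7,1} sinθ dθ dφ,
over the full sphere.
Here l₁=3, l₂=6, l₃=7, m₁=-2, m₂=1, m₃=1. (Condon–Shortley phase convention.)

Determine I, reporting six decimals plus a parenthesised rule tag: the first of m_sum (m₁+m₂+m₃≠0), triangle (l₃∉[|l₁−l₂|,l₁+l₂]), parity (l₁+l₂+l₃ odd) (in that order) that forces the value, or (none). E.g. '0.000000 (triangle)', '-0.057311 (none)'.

Rules hold: Σm=0, L=16 even, 3≤7≤9.
N = 7·13·15 = 1365
Δ = 2!·4!·10!/17! = 1/2042040
Racah Σ t=0..2: t=0:+1/207360 t=1:−1/57600 t=2:+1/207360 = -1/129600
⇒ 3j(3 6 7; 0 0 0)² = 168/12155, sgn +1
Racah Σ t=1..2: t=1:−1/414720 t=2:+1/172800 = 7/2073600
⇒ 3j(3 6 7; -2 1 1)² = 343/29172, sgn +1
4πI² = N·(3j₀)²·(3jₘ)² = 100842/454597
I = +1·√(0.221827/4π) = 0.13286253
No selection rule forces the value: the integral is nonzero (none).

0.132863 (none)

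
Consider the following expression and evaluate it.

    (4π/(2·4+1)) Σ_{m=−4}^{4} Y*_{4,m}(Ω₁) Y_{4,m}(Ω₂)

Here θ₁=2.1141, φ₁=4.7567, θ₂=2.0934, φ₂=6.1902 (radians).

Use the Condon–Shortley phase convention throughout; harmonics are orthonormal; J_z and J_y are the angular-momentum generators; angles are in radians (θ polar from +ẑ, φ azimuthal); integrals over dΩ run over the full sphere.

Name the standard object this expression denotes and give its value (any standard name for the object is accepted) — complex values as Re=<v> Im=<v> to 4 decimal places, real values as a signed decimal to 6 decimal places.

This sum is the spherical-harmonic addition theorem: it equals the Legendre polynomial P_l(cos γ) of the angle γ between the two directions.
Expand P_4 via completeness: Σ_{m} conj(Y_{4,m}) at Ω₁ times Y_{4,m} at Ω₂ —
  term(m=-4) = 0.05056 + 0.03094j   from Y*(Ω₁)=0.23388 + 0.04189j, Y(Ω₂)=0.23244 + 0.09067j
  term(m=-3) = -0.06605 + 0.15118j   from Y*(Ω₁)=0.05379 - 0.40229j, Y(Ω₂)=-0.39078 - 0.11193j
  term(m=-2) = -0.03839 - 0.01082j   from Y*(Ω₁)=-0.21261 - 0.01889j, Y(Ω₂)=0.18365 + 0.03455j
  term(m=-1) = 0.00832 - 0.06019j   from Y*(Ω₁)=0.01047 - 0.23617j, Y(Ω₂)=0.25589 + 0.02386j
  term(m=+0) = 0.06485 + 0.00000j   from Y*(Ω₁)=-0.26634 + 0.00000j, Y(Ω₂)=-0.24349 + 0.00000j
  term(m=+1) = 0.00832 + 0.06019j   from Y*(Ω₁)=-0.01047 - 0.23617j, Y(Ω₂)=-0.25589 + 0.02386j
  term(m=+2) = -0.03839 + 0.01082j   from Y*(Ω₁)=-0.21261 + 0.01889j, Y(Ω₂)=0.18365 - 0.03455j
  term(m=+3) = -0.06605 - 0.15118j   from Y*(Ω₁)=-0.05379 - 0.40229j, Y(Ω₂)=0.39078 - 0.11193j
  term(m=+4) = 0.05056 - 0.03094j   from Y*(Ω₁)=0.23388 - 0.04189j, Y(Ω₂)=0.23244 - 0.09067j
Total Σ_m = -0.02627 - 0.00000j. Multiply by 1.396263: -0.03668 - 0.00000j. P_4(cos γ) = -0.036683

Legendre polynomial (addition theorem), -0.036683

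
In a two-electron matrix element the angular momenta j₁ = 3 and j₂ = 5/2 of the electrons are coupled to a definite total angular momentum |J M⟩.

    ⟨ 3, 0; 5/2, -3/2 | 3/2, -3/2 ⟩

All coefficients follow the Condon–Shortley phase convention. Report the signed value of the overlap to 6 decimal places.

triangle: 4!×2!×1!/8! = 48/40320
(j±m)!: 3!×3!×1!×4!×0!×3! = 5184
prefactor² = (2J+1)×Δ×N² = 864/35
  k=1: −1/(1!×3!×2!×0!×0!×1!) = -1/12
Σ = -1/12  ⇒  CG² = 864/35×(-1/12)² = 6/35
CG = −√(6/35) = -0.414039

−√(6/35) ≈ -0.414039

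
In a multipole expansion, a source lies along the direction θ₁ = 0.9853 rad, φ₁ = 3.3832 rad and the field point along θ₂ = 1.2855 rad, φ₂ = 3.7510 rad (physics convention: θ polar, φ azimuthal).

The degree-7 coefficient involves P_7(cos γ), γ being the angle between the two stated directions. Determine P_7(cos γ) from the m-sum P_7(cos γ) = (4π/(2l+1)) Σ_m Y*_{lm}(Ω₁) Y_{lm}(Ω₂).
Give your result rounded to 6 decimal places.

Expand P_7 via completeness: Σ_{m} conj(Y_{7,m}) at Ω₁ times Y_{7,m} at Ω₂ —
  m=-7: (0.016784, -0.138662) × (0.161769, -0.337869) = (-0.044135, -0.028102)  (running Σ = (-0.044135, -0.028102))
  m=-6: (0.041879, 0.343981) × (-0.357801, 0.202424) = (-0.084614, -0.114599)  (running Σ = (-0.128749, -0.142701))
  m=-5: (-0.155507, -0.409707) × (0.008834, 0.000838) = (-0.001030, -0.003749)  (running Σ = (-0.129780, -0.146451))
  m=-4: (0.107848, 0.156173) × (0.263006, 0.223315) = (-0.006511, 0.065158)  (running Σ = (-0.136291, -0.081292))
  m=-3: (0.183126, 0.162183) × (-0.033115, -0.125785) = (0.014336, -0.028405)  (running Σ = (-0.121955, -0.109698))
  m=-2: (-0.279526, -0.146668) × (0.100425, -0.273431) = (-0.068175, 0.061702)  (running Σ = (-0.190130, -0.047996))
  m=-1: (-0.117926, -0.029059) × (-0.140764, 0.098258) = (0.019455, -0.007497)  (running Σ = (-0.170675, -0.055492))
  m=0: (0.331502, -0.000000) × (-0.272585, 0.000000) = (-0.090363, 0.000000)  (running Σ = (-0.261037, -0.055492))
  m=1: (0.117926, -0.029059) × (0.140764, 0.098258) = (0.019455, 0.007497)  (running Σ = (-0.241582, -0.047996))
  m=2: (-0.279526, 0.146668) × (0.100425, 0.273431) = (-0.068175, -0.061702)  (running Σ = (-0.309757, -0.109698))
  m=3: (-0.183126, 0.162183) × (0.033115, -0.125785) = (0.014336, 0.028405)  (running Σ = (-0.295421, -0.081292))
  m=4: (0.107848, -0.156173) × (0.263006, -0.223315) = (-0.006511, -0.065158)  (running Σ = (-0.301932, -0.146451))
  m=5: (0.155507, -0.409707) × (-0.008834, 0.000838) = (-0.001030, 0.003749)  (running Σ = (-0.302962, -0.142701))
  m=6: (0.041879, -0.343981) × (-0.357801, -0.202424) = (-0.084614, 0.114599)  (running Σ = (-0.387577, -0.028102))
  m=7: (-0.016784, -0.138662) × (-0.161769, -0.337869) = (-0.044135, 0.028102)  (running Σ = (-0.431712, 0.000000))
Accumulated sum (-0.431712, 0.000000); after 4π/(2l+1) scaling, (-0.361670, 0.000000) ⇒ P_7 = -0.361670

-0.361670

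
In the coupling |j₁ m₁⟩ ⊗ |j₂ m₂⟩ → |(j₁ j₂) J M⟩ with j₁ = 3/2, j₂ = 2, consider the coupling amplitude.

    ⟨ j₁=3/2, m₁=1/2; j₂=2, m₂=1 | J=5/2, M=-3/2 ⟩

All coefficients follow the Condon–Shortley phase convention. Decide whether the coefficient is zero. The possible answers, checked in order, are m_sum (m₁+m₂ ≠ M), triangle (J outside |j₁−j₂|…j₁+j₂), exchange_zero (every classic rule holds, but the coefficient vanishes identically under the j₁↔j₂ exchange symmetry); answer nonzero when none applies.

m_sum

m-sum: m₁+m₂ = 1/2+1 = 3/2, M = -3/2  ✗ ⇒ coefficient is 0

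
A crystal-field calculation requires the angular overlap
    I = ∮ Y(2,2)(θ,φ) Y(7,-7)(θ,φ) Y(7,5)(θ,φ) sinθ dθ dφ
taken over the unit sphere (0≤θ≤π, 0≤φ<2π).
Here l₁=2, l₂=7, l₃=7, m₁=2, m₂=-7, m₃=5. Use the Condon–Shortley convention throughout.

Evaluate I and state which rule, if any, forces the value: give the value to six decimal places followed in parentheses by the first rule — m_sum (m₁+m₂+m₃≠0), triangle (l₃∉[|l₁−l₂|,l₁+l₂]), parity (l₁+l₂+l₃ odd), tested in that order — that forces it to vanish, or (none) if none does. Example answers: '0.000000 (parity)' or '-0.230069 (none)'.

Rules hold: Σm=0, L=16 even, 5≤7≤9.
N = 5·15·15 = 1125
Δ = 2!·2!·12!/17! = 1/185640
Racah Σ t=0..2: t=0:+1/2419200 t=1:−1/518400 t=2:+1/2419200 = -1/907200
⇒ 3j(2 7 7; 0 0 0)² = 56/3315, sgn +1
Racah Σ t=0..0: t=0:+1/1916006400 = 1/1916006400
⇒ 3j(2 7 7; 2 -7 5)² = 1/340, sgn +1
4πI² = N·(3j₀)²·(3jₘ)² = 210/3757
I = +1·√(0.0558957/4π) = 0.06669359
No selection rule forces the value: the integral is nonzero (none).

0.066694 (none)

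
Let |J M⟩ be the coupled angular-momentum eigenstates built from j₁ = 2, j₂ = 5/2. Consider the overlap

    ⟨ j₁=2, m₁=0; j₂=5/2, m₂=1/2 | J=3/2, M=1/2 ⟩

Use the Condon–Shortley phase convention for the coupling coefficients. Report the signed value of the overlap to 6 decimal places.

+0.239046  (= +√(2/35))

j₁+j₂−J=3  J+j₁−j₂=1  J−j₁+j₂=2  j₁+j₂+J+1=7
(j₁±m₁, j₂±m₂, J±M) = (2,2,3,2,2,1)
P² = 32/35
sum k=1..2:
  [1] −1/4 = -1/4
  [2] +1/2 = 1/2
S = 1/4
C² = P²·S² = 2/35 ; C = +0.239046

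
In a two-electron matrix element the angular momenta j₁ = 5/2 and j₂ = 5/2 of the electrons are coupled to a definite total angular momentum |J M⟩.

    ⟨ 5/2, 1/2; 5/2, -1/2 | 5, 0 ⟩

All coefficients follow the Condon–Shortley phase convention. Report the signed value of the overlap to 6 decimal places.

√[11·0!5!5!/11! · 3!2!2!3!5!5!] = √(57600/7)
  +(−1)^0/∏(0,0,2,2,3,3)! = 1/144  (running 1/144)
⟨..|..⟩ = √(57600/7)·(1/144) = +0.629941

+0.629941  (= +√(25/63))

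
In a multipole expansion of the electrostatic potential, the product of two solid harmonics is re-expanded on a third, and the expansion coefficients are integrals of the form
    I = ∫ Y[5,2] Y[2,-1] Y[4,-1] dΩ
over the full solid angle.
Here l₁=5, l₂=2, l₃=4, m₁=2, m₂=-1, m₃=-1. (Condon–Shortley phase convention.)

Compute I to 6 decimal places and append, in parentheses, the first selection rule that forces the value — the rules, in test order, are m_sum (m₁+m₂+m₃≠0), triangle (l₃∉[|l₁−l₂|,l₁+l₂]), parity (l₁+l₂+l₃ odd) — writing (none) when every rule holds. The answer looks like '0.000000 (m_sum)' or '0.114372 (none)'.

0.000000 (parity)

Σlᵢ=11 odd — θ-integrand is odd under cosθ→−cosθ; I=0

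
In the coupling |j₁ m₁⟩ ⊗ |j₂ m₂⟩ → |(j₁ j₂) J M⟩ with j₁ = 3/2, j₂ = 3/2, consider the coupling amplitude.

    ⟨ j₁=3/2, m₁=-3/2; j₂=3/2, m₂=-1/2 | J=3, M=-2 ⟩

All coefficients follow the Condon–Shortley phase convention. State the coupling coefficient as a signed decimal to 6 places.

+√(1/2) ≈ +0.707107

j₁+j₂−J=0  J+j₁−j₂=3  J−j₁+j₂=3  j₁+j₂+J+1=7
(j₁±m₁, j₂±m₂, J±M) = (0,3,1,2,1,5)
P² = 72
sum k=0..0:
  [0] +1/12 = 1/12
S = 1/12
C² = P²·S² = 1/2 ; C = +0.707107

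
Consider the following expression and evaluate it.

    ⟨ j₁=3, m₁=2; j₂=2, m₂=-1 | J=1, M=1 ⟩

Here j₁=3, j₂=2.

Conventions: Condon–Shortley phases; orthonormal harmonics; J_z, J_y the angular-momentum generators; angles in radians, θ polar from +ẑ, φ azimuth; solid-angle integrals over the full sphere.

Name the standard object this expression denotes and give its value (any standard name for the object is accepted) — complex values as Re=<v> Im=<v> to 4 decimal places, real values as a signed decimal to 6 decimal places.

Clebsch–Gordan coefficient, −√(2/7) ≈ -0.534522

This is a Clebsch–Gordan (vector-coupling) coefficient.
√[3·4!2!0!/7! · 5!1!1!3!2!0!] = √(288/7)
  +(−1)^1/∏(1,3,0,0,2,0)! = -1/12  (running -1/12)
⟨..|..⟩ = √(288/7)·(-1/12) = -0.534522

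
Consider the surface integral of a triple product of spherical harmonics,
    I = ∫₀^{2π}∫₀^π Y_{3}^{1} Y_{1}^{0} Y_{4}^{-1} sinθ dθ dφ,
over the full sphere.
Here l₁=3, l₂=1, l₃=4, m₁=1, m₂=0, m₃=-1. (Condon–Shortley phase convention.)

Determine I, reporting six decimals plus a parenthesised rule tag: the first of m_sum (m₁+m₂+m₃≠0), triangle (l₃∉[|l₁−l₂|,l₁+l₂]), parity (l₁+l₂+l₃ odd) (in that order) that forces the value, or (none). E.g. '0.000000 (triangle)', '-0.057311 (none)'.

-0.238414 (none)

m-sum 0 ✓  L=8 even ✓  2≤4≤4 ✓
Π(2lᵢ+1) = 7×3×9 = 189
triangle coeff Δ(3,1,4) = 1/252
Σ_t [0,0]: t=0:+1/36 = 1/36
(3j)²=4/63 [(3 1 4; 0 0 0)], sign=+1
Σ_t [0,0]: t=0:+1/48 = 1/48
(3j)²=5/84 [(3 1 4; 1 0 -1)], sign=-1
⇒ 4πI² = 5/7
I = (-1)√(5/7/(4π)) = -0.23841361
No selection rule forces the value: the integral is nonzero (none).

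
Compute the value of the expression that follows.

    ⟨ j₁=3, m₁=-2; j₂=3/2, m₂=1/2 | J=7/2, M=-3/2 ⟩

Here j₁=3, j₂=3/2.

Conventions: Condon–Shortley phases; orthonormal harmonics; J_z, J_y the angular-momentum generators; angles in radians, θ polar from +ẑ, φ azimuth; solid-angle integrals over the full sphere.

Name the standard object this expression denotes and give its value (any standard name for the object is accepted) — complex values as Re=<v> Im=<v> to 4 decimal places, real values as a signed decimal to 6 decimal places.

This is a Clebsch–Gordan (vector-coupling) coefficient.
√[8·1!5!2!/9! · 1!5!2!1!2!5!] = √(6400/21)
  +(−1)^0/∏(0,1,5,2,0,0)! = 1/240  (running 1/240)
  +(−1)^1/∏(1,0,4,1,1,1)! = -1/24  (running -3/80)
⟨..|..⟩ = √(6400/21)·(-3/80) = -0.654654

Clebsch–Gordan coefficient, −√(3/7) ≈ -0.654654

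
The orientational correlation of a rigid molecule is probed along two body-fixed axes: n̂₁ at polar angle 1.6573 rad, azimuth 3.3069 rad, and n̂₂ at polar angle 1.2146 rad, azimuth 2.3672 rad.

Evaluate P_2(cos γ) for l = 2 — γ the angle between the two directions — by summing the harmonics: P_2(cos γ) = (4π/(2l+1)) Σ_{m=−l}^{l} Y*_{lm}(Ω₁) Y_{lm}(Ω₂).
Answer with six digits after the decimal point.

-0.093152

Summing Y*_{l m}(θ₁,φ₁)·Y_{l m}(θ₂,φ₂) over m ∈ [−2, 2]; prefactor 4π/(2·2+1) = 2.513274:
  m=-2: Y*=0.36263 + 0.12446j  Y=0.00747 + 0.33922j  product -0.03951 + 0.12394j
  m=-1: Y*=0.06559 + 0.01094j  Y=-0.18049 - 0.17656j  product -0.00991 - 0.01356j
  m=+0: Y*=-0.30833 + 0.00000j  Y=-0.20034 + 0.00000j  product 0.06177 + 0.00000j
  m=+1: Y*=-0.06559 + 0.01094j  Y=0.18049 - 0.17656j  product -0.00991 + 0.01356j
  m=+2: Y*=0.36263 - 0.12446j  Y=0.00747 - 0.33922j  product -0.03951 - 0.12394j
Σ over m = -0.03706 + 0.00000j; ×(4π/5) → -0.09315 + 0.00000j. Real part: -0.093152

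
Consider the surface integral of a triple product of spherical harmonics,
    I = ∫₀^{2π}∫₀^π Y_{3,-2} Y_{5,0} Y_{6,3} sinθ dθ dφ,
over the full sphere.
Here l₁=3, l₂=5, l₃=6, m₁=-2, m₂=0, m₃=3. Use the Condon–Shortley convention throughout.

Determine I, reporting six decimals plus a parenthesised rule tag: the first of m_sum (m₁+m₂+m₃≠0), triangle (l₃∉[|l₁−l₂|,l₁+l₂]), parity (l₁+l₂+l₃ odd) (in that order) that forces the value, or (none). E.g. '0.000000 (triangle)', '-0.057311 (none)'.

-2 + 0 + 3 = 1 ≠ 0: azimuthal integral kills it; I = 0

0.000000 (m_sum)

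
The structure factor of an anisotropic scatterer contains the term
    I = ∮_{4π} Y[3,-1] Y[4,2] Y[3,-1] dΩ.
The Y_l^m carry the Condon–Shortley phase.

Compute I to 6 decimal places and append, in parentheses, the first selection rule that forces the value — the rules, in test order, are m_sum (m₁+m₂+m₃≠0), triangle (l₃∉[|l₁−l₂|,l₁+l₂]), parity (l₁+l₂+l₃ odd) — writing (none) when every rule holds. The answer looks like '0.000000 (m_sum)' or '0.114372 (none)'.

0.162193 (none)

m-sum 0 ✓  L=10 even ✓  1≤3≤7 ✓
Π(2lᵢ+1) = 7×9×7 = 441
triangle coeff Δ(3,4,3) = 1/34650
Σ_t [1,3]: t=1:−1/72 t=2:+1/16 t=3:−1/72 = 5/144
(3j)²=2/77 [(3 4 3; 0 0 0)], sign=-1
Σ_t [2,4]: t=2:+1/192 t=3:−1/36 t=4:+1/192 = -5/288
(3j)²=20/693 [(3 4 3; -1 2 -1)], sign=-1
⇒ 4πI² = 40/121
I = (+1)√(40/121/(4π)) = 0.16219310
No selection rule forces the value: the integral is nonzero (none).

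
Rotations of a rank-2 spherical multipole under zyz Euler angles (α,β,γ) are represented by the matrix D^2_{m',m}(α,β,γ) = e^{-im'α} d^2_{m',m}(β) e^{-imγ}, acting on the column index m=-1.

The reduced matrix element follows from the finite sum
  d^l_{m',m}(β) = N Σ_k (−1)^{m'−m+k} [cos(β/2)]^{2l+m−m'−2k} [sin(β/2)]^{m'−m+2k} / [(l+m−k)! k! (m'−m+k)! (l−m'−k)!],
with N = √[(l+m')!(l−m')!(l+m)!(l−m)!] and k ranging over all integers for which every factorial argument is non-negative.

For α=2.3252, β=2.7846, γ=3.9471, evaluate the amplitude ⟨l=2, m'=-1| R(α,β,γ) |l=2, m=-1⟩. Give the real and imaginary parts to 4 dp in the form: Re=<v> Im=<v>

Split into d^2_{-1,-1}(β=2.7846) × two z-phases.
Half-angle: c=0.177550, s=0.984112. N=√(1·6·1·6)=6.000000
k∈{0,1} keeps every argument non-negative
  k=0: (−1)^0·6.0000/(6)·0.1775^4·0.9841^0 = +0.000994
  k=1: (−1)^1·6.0000/(2)·0.1775^2·0.9841^2 = -0.091591
d^2_{-1,-1}(2.7846) = +0.000994 -0.091591 = -0.090597
D = (-0.684854+0.728680i)·(-0.090597)·(-0.692745-0.721182i) = -0.090592+0.000986i

Re=-0.0906 Im=0.0010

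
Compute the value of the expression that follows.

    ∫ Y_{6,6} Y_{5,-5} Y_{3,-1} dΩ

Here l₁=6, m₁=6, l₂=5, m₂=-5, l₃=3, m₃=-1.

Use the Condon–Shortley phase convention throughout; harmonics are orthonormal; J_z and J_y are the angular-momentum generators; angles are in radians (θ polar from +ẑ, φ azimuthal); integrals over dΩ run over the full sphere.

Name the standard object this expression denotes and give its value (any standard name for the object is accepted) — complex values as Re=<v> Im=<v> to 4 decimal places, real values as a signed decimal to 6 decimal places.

This is a Gaunt coefficient — the integral of a triple product of spherical harmonics over the sphere.
Checks pass: Σm=0; 14 even; l₃=3∈[1,11].
(2·6+1)(2·5+1)(2·3+1) = 1001
Δ: 8! 4! 2! / 15! → 1/675675
sum: t=3:−1/8640 t=4:+1/2304 t=5:−1/8640 = 7/34560
3j²(6 5 3; 0 0 0) = Δ·Π!·Σ² = 7/429  (sign -1)
sum: t=0:+1/1935360 = 1/1935360
3j²(6 5 3; 6 -5 -1) = Δ·Π!·Σ² = 3/91  (sign +1)
combine: 4πI² = 1001·7/429·3/91 = 7/13
take √, sign -1: I = -0.20700098

Gaunt coefficient, -0.207001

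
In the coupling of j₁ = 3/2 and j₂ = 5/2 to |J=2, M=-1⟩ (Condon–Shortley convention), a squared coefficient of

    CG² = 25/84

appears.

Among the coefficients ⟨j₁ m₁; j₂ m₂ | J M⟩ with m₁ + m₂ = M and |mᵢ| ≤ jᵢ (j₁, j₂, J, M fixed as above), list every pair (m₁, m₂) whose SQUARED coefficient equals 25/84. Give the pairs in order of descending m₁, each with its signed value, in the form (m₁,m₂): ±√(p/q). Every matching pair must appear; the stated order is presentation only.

(-1/2,-1/2): −√(25/84)

Admissible pairs with m₁+m₂ = M = -1: (-3/2,1/2), (-1/2,-1/2), (1/2,-3/2), (3/2,-5/2)
  (m₁,m₂)=(3/2,-5/2): CG² = 5/14, CG = +√(5/14)
  (m₁,m₂)=(1/2,-3/2): CG² = 1/42, CG = +√(1/42)
  (m₁,m₂)=(-1/2,-1/2): CG² = 25/84, CG = −√(25/84)   ← matches the target
  (m₁,m₂)=(-3/2,1/2): CG² = 9/28, CG = +√(9/28)
Pairs with CG² = 25/84: (-1/2,-1/2): −√(25/84)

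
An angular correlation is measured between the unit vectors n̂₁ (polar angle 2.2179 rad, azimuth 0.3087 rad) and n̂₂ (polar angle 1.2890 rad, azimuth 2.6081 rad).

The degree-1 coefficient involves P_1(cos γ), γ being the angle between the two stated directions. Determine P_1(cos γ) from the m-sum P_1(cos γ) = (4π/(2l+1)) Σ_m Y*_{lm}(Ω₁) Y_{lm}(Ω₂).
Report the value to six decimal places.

-0.677917

Term-by-term m-sum for l=1 (normalisation 4π/3 = 4.188790):
  m=-1: (+0.262617+0.083747i) × (-0.285749-0.168769i) = -0.060909-0.068252i  (running Σ = -0.060909-0.068252i)
  m=0: (-0.294568-0.000000i) × (+0.135871+0.000000i) = -0.040023-0.000000i  (running Σ = -0.100932-0.068252i)
  m=1: (-0.262617+0.083747i) × (+0.285749-0.168769i) = -0.060909+0.068252i  (running Σ = -0.161841+0.000000i)
Σ over m = -0.161841+0.000000i; ×(4π/3) → -0.677917+0.000000i. Real part: -0.677917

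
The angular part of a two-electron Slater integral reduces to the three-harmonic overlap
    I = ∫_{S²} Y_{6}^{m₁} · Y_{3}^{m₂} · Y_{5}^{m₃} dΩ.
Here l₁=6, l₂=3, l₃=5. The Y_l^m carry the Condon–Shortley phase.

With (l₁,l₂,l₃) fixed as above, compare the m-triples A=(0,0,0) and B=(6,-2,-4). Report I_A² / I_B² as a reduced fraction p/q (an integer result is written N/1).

49/99

Same 6,3,5: normalisation and zero-m 3j drop out of the ratio.
A: Δ: 4! 8! 2! / 15! → 1/675675; sum: t=1:−1/8640 t=2:+1/2304 t=3:−1/8640 = 7/34560; 3j²(6 3 5; 0 0 0) = Δ·Π!·Σ² = 7/429  (sign -1)
B: Δ: 4! 8! 2! / 15! → 1/675675; sum: t=0:+1/967680 = 1/967680; 3j²(6 3 5; 6 -2 -4) = Δ·Π!·Σ² = 3/91  (sign -1)
I_A²/I_B² = (7/429)/(3/91) = 49/99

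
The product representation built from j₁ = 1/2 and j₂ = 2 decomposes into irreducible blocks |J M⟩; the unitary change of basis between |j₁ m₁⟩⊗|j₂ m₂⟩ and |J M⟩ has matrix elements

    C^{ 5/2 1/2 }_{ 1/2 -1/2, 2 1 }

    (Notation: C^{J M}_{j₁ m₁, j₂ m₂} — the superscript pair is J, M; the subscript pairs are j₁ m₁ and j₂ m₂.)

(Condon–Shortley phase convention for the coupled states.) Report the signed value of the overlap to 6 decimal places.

+0.632456

triangle: 0!×1!×4!/6! = 24/720
(j±m)!: 0!×1!×3!×1!×3!×2! = 72
prefactor² = (2J+1)×Δ×N² = 72/5
  k=0: +1/(0!×0!×1!×3!×0!×1!) = 1/6
Σ = 1/6  ⇒  CG² = 72/5×(1/6)² = 2/5
CG = +√(2/5) = +0.632456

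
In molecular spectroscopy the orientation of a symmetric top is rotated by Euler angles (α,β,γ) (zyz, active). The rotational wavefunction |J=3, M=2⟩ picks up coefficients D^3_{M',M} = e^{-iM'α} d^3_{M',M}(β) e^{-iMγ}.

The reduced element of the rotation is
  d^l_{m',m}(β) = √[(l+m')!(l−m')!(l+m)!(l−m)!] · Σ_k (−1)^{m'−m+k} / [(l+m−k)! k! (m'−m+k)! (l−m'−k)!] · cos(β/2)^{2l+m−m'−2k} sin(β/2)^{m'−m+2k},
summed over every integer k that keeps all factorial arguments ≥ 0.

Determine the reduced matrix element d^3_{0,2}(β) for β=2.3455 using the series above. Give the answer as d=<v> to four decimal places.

d^3_{0,2}(β=2.3455) via the finite sum:
Half-angle: c=0.387618, s=0.921820. N=√(6·6·120·1)=65.726707
k∈{2,3} keeps every argument non-negative
  k=2: (−1)^0·65.7267/(12)·0.3876^4·0.9218^2 = +0.105068
  k=3: (−1)^1·65.7267/(12)·0.3876^2·0.9218^4 = -0.594228
d^3_{0,2}(2.3455) = +0.105068 -0.594228 = -0.489161

d=-0.4892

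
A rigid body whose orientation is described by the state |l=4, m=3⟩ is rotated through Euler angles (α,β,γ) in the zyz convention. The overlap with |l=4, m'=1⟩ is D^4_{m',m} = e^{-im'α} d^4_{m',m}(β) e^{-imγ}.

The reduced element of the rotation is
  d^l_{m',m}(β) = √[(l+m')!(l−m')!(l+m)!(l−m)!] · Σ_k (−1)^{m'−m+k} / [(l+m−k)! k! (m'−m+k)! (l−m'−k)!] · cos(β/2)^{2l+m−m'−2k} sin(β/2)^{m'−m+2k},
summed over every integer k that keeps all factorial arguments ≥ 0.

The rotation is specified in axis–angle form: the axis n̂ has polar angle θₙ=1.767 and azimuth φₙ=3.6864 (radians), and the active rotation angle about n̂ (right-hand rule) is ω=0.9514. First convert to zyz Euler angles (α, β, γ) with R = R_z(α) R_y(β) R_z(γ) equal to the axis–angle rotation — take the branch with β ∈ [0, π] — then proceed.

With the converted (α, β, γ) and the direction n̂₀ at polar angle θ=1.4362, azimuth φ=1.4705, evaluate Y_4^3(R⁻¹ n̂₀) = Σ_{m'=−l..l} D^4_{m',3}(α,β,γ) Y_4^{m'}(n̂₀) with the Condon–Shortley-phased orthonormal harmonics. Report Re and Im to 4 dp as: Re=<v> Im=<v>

Axis–angle → zyz. n̂ = (sinθₙcosφₙ, sinθₙsinφₙ, cosθₙ) = (-0.838819, -0.508310, -0.194947), ω = 0.9514.
R = I cosω + sinω [n̂]ₓ + (1−cosω) n̂n̂ᵀ gives
  R = [+0.875680, +0.337579, -0.345289; +0.020116, +0.688922, +0.724556; +0.482473, -0.641425, +0.596485]
β = atan2(√(R₁₃²+R₂₃²), R₃₃) = 0.931682; α = atan2(R₂₃, R₁₃) mod 2π = 2.015511; γ = atan2(R₃₂, −R₃₁) mod 2π = 4.067489
Need the full column D^4_{m',3} for m'=−4..4 at α=2.0155, β=0.9317, γ=4.0675.
cos(β/2)=0.893444, sin(β/2)=0.449174
d^4_{-4,3}: single k=7 term ⇒ +0.009322;  D = -0.005046+0.007838i
d^4_{-3,3}: k∈[6..7] ⇒ +0.045890 -0.001657 = +0.044233;  D = +0.043876+0.005614i
d^4_{-2,3}: k∈[5..6] ⇒ +0.146373 -0.012332 = +0.134041;  D = -0.041842-0.127343i
d^4_{-1,3}: k∈[4..5] ⇒ +0.343122 -0.052035 = +0.291087;  D = -0.210553+0.200995i
d^4_{0,3}: k∈[3..4] ⇒ +0.610444 -0.154291 = +0.456153;  D = +0.426281+0.162357i
d^4_{1,3}: k∈[2..3] ⇒ +0.814525 -0.343122 = +0.471403;  D = -0.038053-0.469865i
d^4_{2,3}: k∈[1..2] ⇒ +0.763749 -0.579118 = +0.184631;  D = -0.159717+0.092623i
d^4_{3,3}: k∈[0..1] ⇒ +0.406012 -0.718344 = -0.312331;  D = -0.257680-0.176499i
d^4_{4,3}: single k=0 term ⇒ -0.577340;  D = -0.089611+0.570343i
Y_4^{m'}(θ=1.4362,φ=1.4705) and Σ D·Y over m':
  (-0.0050+0.0078i)·(+0.3929+0.1666i)  (+0.0439+0.0056i)·(-0.0484+0.1561i)  (-0.0418-0.1273i)·(+0.2813+0.0572i)  (-0.2106+0.2010i)·(-0.0181+0.1799i)  (+0.4263+0.1624i)·(+0.2614+0.0000i)  (-0.0381-0.4699i)·(+0.0181+0.1799i)  (-0.1597+0.0926i)·(+0.2813-0.0572i)  (-0.2577-0.1765i)·(+0.0484+0.1561i)  (-0.0896+0.5703i)·(+0.3929-0.1666i)
Y_4^3(R⁻¹ n̂) = +0.187422+0.181587i

Re=0.1874 Im=0.1816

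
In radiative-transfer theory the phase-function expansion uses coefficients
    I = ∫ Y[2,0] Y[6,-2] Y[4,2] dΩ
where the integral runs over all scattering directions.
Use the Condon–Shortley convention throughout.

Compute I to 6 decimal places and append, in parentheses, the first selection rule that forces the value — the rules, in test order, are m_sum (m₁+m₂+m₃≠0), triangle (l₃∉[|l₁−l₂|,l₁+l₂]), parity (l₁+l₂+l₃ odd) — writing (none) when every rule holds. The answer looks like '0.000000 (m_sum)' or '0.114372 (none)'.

0.206144 (none)

Checks pass: Σm=0; 12 even; l₃=4∈[4,8].
(2·2+1)(2·6+1)(2·4+1) = 585
Δ: 4! 0! 8! / 13! → 1/6435
sum: t=2:+1/2304 = 1/2304
3j²(2 6 4; 0 0 0) = Δ·Π!·Σ² = 5/143  (sign +1)
sum: t=2:+1/5760 = 1/5760
3j²(2 6 4; 0 -2 2) = Δ·Π!·Σ² = 56/2145  (sign +1)
combine: 4πI² = 585·5/143·56/2145 = 840/1573
take √, sign +1: I = 0.20614383
No selection rule forces the value: the integral is nonzero (none).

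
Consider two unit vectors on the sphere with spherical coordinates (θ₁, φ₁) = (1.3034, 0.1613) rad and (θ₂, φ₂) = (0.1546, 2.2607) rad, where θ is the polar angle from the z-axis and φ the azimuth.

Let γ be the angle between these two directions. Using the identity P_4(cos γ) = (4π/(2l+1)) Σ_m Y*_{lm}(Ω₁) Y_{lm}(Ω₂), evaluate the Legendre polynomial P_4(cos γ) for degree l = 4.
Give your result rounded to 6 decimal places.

Addition theorem: P_4(cos γ) = (4π/9) Σ_m Y*_{lm}(Ω₁) Y_{lm}(Ω₂), m = −4…4:
  [-4]  conj(Y_{4,-4})(Ω₁) = +0.305930+0.230260i ; Y_{4,-4}(Ω₂) = -0.000231-0.000093i ; Δ = -0.000049-0.000082i
  [-3]  conj(Y_{4,-3})(Ω₁) = +0.262633+0.138034i ; Y_{4,-3}(Ω₂) = +0.003965-0.002161i ; Δ = +0.001340-0.000020i
  [-2]  conj(Y_{4,-2})(Ω₁) = -0.150897-0.050441i ; Y_{4,-2}(Ω₂) = -0.008784+0.045434i ; Δ = +0.003617-0.006413i
  [-1]  conj(Y_{4,-1})(Ω₁) = -0.298827-0.048623i ; Y_{4,-1}(Ω₂) = -0.175645-0.212858i ; Δ = +0.042138+0.072148i
  [+0]  conj(Y_{4,0})(Ω₁) = +0.113846-0.000000i ; Y_{4,0}(Ω₂) = +0.748033+0.000000i ; Δ = +0.085161+0.000000i
  [+1]  conj(Y_{4,1})(Ω₁) = +0.298827-0.048623i ; Y_{4,1}(Ω₂) = +0.175645-0.212858i ; Δ = +0.042138-0.072148i
  [+2]  conj(Y_{4,2})(Ω₁) = -0.150897+0.050441i ; Y_{4,2}(Ω₂) = -0.008784-0.045434i ; Δ = +0.003617+0.006413i
  [+3]  conj(Y_{4,3})(Ω₁) = -0.262633+0.138034i ; Y_{4,3}(Ω₂) = -0.003965-0.002161i ; Δ = +0.001340+0.000020i
  [+4]  conj(Y_{4,4})(Ω₁) = +0.305930-0.230260i ; Y_{4,4}(Ω₂) = -0.000231+0.000093i ; Δ = -0.000049+0.000082i
Accumulated sum +0.179251-0.000000i; after 4π/(2l+1) scaling, +0.250282-0.000000i ⇒ P_4 = 0.250282

0.250282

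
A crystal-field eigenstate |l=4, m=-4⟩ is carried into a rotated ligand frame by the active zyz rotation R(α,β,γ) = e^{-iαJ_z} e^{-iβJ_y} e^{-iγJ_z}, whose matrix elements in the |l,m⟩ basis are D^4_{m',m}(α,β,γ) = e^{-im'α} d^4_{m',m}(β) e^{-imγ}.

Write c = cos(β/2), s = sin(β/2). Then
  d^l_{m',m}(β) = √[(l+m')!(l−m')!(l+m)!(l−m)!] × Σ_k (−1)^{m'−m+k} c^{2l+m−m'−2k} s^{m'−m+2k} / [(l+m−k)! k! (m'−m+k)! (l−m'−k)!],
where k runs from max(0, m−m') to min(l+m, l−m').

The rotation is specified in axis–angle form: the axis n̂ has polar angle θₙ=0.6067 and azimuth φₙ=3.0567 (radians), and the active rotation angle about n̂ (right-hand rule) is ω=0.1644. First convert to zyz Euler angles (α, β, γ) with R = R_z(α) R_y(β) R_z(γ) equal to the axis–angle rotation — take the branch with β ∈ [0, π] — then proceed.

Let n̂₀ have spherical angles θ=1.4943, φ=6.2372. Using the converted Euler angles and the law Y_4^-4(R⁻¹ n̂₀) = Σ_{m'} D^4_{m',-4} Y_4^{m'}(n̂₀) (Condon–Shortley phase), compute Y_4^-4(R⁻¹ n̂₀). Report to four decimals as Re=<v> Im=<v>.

Axis–angle → zyz. n̂ = (sinθₙcosφₙ, sinθₙsinφₙ, cosθₙ) = (-0.568106, +0.048344, +0.821534), ω = 0.1644.
R = I cosω + sinω [n̂]ₓ + (1−cosω) n̂n̂ᵀ gives
  R = [+0.990868, -0.134823, +0.001619; +0.134082, +0.986548, +0.093512; -0.014205, -0.092441, +0.995617]
β = atan2(√(R₁₃²+R₂₃²), R₃₃) = 0.093663; α = atan2(R₂₃, R₁₃) mod 2π = 1.553483; γ = atan2(R₃₂, −R₃₁) mod 2π = 4.864861
Need the full column D^4_{m',-4} for m'=−4..4 at α=1.5535, β=0.0937, γ=4.8649.
cos(β/2)=0.998904, sin(β/2)=0.046814
d^4_{-4,-4}: single k=0 term ⇒ +0.991262;  D = +0.849890+0.510185i
d^4_{-3,-4}: single k=0 term ⇒ -0.131398;  D = -0.069568+0.111471i
d^4_{-2,-4}: single k=0 term ⇒ +0.011521;  D = -0.009666-0.006268i
d^4_{-1,-4}: single k=0 term ⇒ -0.000764;  D = +0.000426-0.000633i
d^4_{0,-4}: single k=0 term ⇒ +0.000040;  D = +0.000033+0.000023i
d^4_{1,-4}: single k=0 term ⇒ -0.000002;  D = -0.000001+0.000001i
d^4_{2,-4}: single k=0 term ⇒ +0.000000;  D = -0.000000-0.000000i
d^4_{3,-4}: single k=0 term ⇒ -0.000000;  D = +0.000000-0.000000i
d^4_{4,-4}: single k=0 term ⇒ +0.000000;  D = +0.000000+0.000000i
Y_4^{m'}(θ=1.4943,φ=6.2372) and Σ D·Y over m':
  (+0.8499+0.5102i)·(+0.4300+0.0800i)  (-0.0696+0.1115i)·(+0.0939+0.0130i)  (-0.0097-0.0063i)·(-0.3176-0.0293i)  (+0.0004-0.0006i)·(-0.1066-0.0049i)  (+0.0000+0.0000i)·(+0.2989+0.0000i)  (-0.0000+0.0000i)·(+0.1066-0.0049i)  (-0.0000-0.0000i)·(-0.3176+0.0293i)  (+0.0000-0.0000i)·(-0.0939+0.0130i)  (+0.0000+0.0000i)·(+0.4300-0.0800i)
Y_4^-4(R⁻¹ n̂) = +0.319499+0.299278i

Re=0.3195 Im=0.2993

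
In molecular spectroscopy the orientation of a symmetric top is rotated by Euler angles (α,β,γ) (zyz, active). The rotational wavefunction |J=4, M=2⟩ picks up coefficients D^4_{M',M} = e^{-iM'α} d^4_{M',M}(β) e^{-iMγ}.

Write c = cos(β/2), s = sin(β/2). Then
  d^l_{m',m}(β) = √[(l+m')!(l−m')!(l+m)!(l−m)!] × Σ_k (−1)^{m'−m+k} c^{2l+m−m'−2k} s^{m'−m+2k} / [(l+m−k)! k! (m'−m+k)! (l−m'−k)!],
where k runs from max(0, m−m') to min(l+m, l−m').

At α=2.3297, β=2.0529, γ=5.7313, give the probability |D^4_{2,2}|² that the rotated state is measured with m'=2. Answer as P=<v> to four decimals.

First d^4_{2,2}(β=2.0529), then the phase factors e^{-i(2)α} and e^{-i(2)γ}:
Half-angle: c=0.517859, s=0.855466. N=√(720·2·720·2)=1440.000000
Admissible k: 0..2 (factorial args all ≥0)
  k=0: (−1)^0·1440.0000/(1440)·0.5179^8·0.8555^0 = +0.005172
  k=1: (−1)^1·1440.0000/(120)·0.5179^6·0.8555^2 = -0.169378
  k=2: (−1)^2·1440.0000/(96)·0.5179^4·0.8555^4 = +0.577761
d^4_{2,2}(2.0529) = +0.005172 -0.169378 +0.577761 = +0.413556
|D^4_{2,2}|² = |d^4_{2,2}(β)|² = (+0.413556)² = 0.171029 (the z-rotation phases have unit modulus)

P=0.1710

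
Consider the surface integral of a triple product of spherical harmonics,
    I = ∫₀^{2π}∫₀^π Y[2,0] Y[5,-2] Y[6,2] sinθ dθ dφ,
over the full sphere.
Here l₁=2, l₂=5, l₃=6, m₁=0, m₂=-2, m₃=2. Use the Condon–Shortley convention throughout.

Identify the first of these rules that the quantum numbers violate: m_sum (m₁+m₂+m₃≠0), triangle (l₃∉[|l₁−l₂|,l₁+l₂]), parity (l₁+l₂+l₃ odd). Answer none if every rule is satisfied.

parity

azimuthal sum: 0 − 2 + 2 = 0  ✓
3 ≤ 6 ≤ 7 (triangle on l)  ✓
L = 2 + 5 + 6 = 13 (odd)  ✗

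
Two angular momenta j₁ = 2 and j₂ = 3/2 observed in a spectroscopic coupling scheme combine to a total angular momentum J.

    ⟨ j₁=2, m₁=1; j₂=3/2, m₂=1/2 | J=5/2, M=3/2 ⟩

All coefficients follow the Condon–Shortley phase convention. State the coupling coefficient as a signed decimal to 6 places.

j₁+j₂−J=1  J+j₁−j₂=3  J−j₁+j₂=2  j₁+j₂+J+1=7
(j₁±m₁, j₂±m₂, J±M) = (3,1,2,1,4,1)
P² = 144/35
sum k=0..1:
  [0] +1/4 = 1/4
  [1] −1/6 = -1/6
S = 1/12
C² = P²·S² = 1/35 ; C = +0.169031

+0.169031  (= +√(1/35))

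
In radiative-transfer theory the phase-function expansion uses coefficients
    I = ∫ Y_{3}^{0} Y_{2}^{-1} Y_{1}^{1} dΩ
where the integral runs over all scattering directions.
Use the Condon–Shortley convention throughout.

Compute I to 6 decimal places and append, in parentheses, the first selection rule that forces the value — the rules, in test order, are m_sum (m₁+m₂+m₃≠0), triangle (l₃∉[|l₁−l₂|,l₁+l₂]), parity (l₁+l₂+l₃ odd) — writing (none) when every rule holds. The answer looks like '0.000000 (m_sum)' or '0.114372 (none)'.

0.143048 (none)

Checks pass: Σm=0; 6 even; l₃=1∈[1,5].
(2·3+1)(2·2+1)(2·1+1) = 105
Δ: 4! 2! 0! / 7! → 1/105
sum: t=2:+1/4 = 1/4
3j²(3 2 1; 0 0 0) = Δ·Π!·Σ² = 3/35  (sign -1)
sum: t=1:−1/12 = -1/12
3j²(3 2 1; 0 -1 1) = Δ·Π!·Σ² = 1/35  (sign -1)
combine: 4πI² = 105·3/35·1/35 = 9/35
take √, sign +1: I = 0.14304817
No selection rule forces the value: the integral is nonzero (none).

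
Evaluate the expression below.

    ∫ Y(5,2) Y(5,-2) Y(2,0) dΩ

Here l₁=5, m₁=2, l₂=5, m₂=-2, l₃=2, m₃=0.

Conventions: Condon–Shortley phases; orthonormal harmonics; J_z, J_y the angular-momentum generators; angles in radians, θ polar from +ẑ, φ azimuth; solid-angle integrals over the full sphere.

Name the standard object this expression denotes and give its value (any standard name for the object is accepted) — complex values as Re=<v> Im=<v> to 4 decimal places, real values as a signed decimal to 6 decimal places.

This is a Gaunt coefficient — the integral of a triple product of spherical harmonics over the sphere.
Checks pass: Σm=0; 12 even; l₃=2∈[0,10].
(2·5+1)(2·5+1)(2·2+1) = 605
Δ: 8! 2! 2! / 13! → 1/38610
sum: t=3:−1/2880 t=4:+1/576 t=5:−1/2880 = 1/960
3j²(5 5 2; 0 0 0) = Δ·Π!·Σ² = 10/429  (sign +1)
sum: t=1:−1/20160 t=2:+1/1440 t=3:−1/2880 = 1/3360
3j²(5 5 2; 2 -2 0) = Δ·Π!·Σ² = 6/715  (sign +1)
combine: 4πI² = 605·10/429·6/715 = 20/169
take √, sign +1: I = 0.09704356

Gaunt coefficient, +0.097044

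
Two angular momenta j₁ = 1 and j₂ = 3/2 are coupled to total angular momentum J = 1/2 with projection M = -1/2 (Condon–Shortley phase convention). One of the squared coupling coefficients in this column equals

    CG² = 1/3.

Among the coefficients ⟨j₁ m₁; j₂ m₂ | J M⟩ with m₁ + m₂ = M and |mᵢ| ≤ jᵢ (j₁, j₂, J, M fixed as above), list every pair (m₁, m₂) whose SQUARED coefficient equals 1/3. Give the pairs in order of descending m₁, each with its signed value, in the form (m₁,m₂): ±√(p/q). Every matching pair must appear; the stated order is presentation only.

Admissible pairs with m₁+m₂ = M = -1/2: (-1,1/2), (0,-1/2), (1,-3/2)
  (m₁,m₂)=(1,-3/2): CG² = 1/2, CG = +√(1/2)
  (m₁,m₂)=(0,-1/2): CG² = 1/3, CG = −√(1/3)   ← matches the target
  (m₁,m₂)=(-1,1/2): CG² = 1/6, CG = +√(1/6)
Pairs with CG² = 1/3: (0,-1/2): −√(1/3)

(0,-1/2): −√(1/3)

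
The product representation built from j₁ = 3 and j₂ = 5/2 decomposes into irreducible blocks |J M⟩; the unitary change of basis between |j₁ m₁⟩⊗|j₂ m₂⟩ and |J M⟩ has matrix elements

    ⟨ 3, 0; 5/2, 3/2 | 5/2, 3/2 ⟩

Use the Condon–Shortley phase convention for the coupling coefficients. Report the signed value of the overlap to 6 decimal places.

j₁+j₂−J=3  J+j₁−j₂=3  J−j₁+j₂=2  j₁+j₂+J+1=9
(j₁±m₁, j₂±m₂, J±M) = (3,3,4,1,4,1)
P² = 864/35
sum k=2..3:
  [2] +1/8 = 1/8
  [3] −1/36 = -1/36
S = 7/72
C² = P²·S² = 7/30 ; C = +0.483046

+0.483046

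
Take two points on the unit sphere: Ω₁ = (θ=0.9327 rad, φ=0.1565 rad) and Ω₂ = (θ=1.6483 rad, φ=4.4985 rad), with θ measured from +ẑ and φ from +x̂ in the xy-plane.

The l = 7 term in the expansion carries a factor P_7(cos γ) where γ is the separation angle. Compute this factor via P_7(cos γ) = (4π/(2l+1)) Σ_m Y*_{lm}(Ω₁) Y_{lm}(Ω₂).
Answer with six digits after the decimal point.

Addition theorem: P_7(cos γ) = (4π/15) Σ_m Y*_{lm}(Ω₁) Y_{lm}(Ω₂), m = −7…7:
  m=-7: Y*=(0.049360, 0.095911)  Y=(0.488302, -0.035991)  product (0.027555, 0.045057)
  m=-6: Y*=(0.176769, 0.241530)  Y=(0.040337, 0.136435)  product (-0.025823, 0.033860)
  m=-5: Y*=(0.314305, 0.312488)  Y=(0.292269, -0.160181)  product (0.141916, 0.040985)
  m=-4: Y*=(0.237797, 0.171929)  Y=(0.107581, 0.123844)  product (0.004290, 0.047946)
  m=-3: Y*=(-0.123469, -0.062640)  Y=(0.171242, -0.229197)  product (-0.035500, 0.017572)
  m=-2: Y*=(-0.344785, -0.111586)  Y=(0.157176, 0.071662)  product (-0.046196, -0.042247)
  m=-1: Y*=(-0.012904, -0.002036)  Y=(0.056886, -0.261894)  product (-0.001267, 0.003264)
  m=+0: Y*=(0.353273, -0.000000)  Y=(0.175192, 0.000000)  product (0.061891, 0.000000)
  m=+1: Y*=(0.012904, -0.002036)  Y=(-0.056886, -0.261894)  product (-0.001267, -0.003264)
  m=+2: Y*=(-0.344785, 0.111586)  Y=(0.157176, -0.071662)  product (-0.046196, 0.042247)
  m=+3: Y*=(0.123469, -0.062640)  Y=(-0.171242, -0.229197)  product (-0.035500, -0.017572)
  m=+4: Y*=(0.237797, -0.171929)  Y=(0.107581, -0.123844)  product (0.004290, -0.047946)
  m=+5: Y*=(-0.314305, 0.312488)  Y=(-0.292269, -0.160181)  product (0.141916, -0.040985)
  m=+6: Y*=(0.176769, -0.241530)  Y=(0.040337, -0.136435)  product (-0.025823, -0.033860)
  m=+7: Y*=(-0.049360, 0.095911)  Y=(-0.488302, -0.035991)  product (0.027555, -0.045057)
Σ over m = (0.191841, 0.000000); ×(4π/15) → (0.160716, 0.000000). Real part: 0.160716

0.160716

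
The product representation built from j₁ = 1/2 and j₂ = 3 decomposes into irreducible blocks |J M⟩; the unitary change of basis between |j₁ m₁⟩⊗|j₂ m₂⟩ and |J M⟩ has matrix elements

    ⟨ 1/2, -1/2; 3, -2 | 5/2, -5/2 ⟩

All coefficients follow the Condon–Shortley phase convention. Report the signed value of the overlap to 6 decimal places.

−√(1/7) = -0.377964

√[6·1!0!5!/7! · 0!1!1!5!0!5!] = √(14400/7)
  +(−1)^1/∏(1,0,0,0,0,5)! = -1/120  (running -1/120)
⟨..|..⟩ = √(14400/7)·(-1/120) = -0.377964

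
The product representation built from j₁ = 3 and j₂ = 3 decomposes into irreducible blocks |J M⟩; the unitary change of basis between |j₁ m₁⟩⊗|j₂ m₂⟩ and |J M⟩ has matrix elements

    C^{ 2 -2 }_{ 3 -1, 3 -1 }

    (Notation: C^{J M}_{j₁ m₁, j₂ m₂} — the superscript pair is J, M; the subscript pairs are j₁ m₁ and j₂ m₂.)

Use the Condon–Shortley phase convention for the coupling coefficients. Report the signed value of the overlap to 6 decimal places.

+√(2/7) ≈ +0.534522

j₁+j₂−J=4  J+j₁−j₂=2  J−j₁+j₂=2  j₁+j₂+J+1=9
(j₁±m₁, j₂±m₂, J±M) = (2,4,2,4,0,4)
P² = 512/7
sum k=2..2:
  [2] +1/16 = 1/16
S = 1/16
C² = P²·S² = 2/7 ; C = +0.534522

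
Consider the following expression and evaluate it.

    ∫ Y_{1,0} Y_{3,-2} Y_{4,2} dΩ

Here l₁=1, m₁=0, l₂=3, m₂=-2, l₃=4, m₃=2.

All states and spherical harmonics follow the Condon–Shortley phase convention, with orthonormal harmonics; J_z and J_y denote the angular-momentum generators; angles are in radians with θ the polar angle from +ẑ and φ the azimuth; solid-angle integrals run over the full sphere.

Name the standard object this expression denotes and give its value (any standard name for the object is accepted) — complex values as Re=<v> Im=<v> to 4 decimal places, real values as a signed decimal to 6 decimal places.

This is a Gaunt coefficient — the integral of a triple product of spherical harmonics over the sphere.
Rules hold: Σm=0, L=8 even, 2≤4≤4.
N = 3·7·9 = 189
Δ = 0!·2!·6!/9! = 1/252
Racah Σ t=0..0: t=0:+1/36 = 1/36
⇒ 3j(1 3 4; 0 0 0)² = 4/63, sgn +1
Racah Σ t=0..0: t=0:+1/120 = 1/120
⇒ 3j(1 3 4; 0 -2 2)² = 1/21, sgn +1
4πI² = N·(3j₀)²·(3jₘ)² = 4/7
I = +1·√(0.571429/4π) = 0.21324362

Gaunt coefficient, +0.213244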